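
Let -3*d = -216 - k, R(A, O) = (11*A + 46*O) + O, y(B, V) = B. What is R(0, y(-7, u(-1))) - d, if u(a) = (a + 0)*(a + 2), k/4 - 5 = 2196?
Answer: -10007/3 ≈ -3335.7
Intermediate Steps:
k = 8804 (k = 20 + 4*2196 = 20 + 8784 = 8804)
u(a) = a*(2 + a)
R(A, O) = 11*A + 47*O
d = 9020/3 (d = -(-216 - 1*8804)/3 = -(-216 - 8804)/3 = -⅓*(-9020) = 9020/3 ≈ 3006.7)
R(0, y(-7, u(-1))) - d = (11*0 + 47*(-7)) - 1*9020/3 = (0 - 329) - 9020/3 = -329 - 9020/3 = -10007/3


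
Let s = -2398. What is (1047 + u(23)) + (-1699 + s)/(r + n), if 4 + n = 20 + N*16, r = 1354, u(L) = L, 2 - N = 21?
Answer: 1136523/1066 ≈ 1066.2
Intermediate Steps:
N = -19 (N = 2 - 1*21 = 2 - 21 = -19)
n = -288 (n = -4 + (20 - 19*16) = -4 + (20 - 304) = -4 - 284 = -288)
(1047 + u(23)) + (-1699 + s)/(r + n) = (1047 + 23) + (-1699 - 2398)/(1354 - 288) = 1070 - 4097/1066 = 1136523/1066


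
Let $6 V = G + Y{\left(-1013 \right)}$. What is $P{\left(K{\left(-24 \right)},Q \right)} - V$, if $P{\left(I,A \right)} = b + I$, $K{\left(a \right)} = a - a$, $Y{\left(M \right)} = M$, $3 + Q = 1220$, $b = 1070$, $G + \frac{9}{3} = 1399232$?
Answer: $-231966$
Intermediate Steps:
$G = 1399229$ ($G = -3 + 1399232 = 1399229$)
$Q = 1217$ ($Q = -3 + 1220 = 1217$)
$K{\left(a \right)} = 0$
$V = 233036$ ($V = \frac{1399229 - 1013}{6} = \frac{1}{6} \cdot 1398216 = 233036$)
$P{\left(I,A \right)} = 1070 + I$
$P{\left(K{\left(-24 \right)},Q \right)} - V = \left(1070 + 0\right) - 233036 = 1070 - 233036 = -231966$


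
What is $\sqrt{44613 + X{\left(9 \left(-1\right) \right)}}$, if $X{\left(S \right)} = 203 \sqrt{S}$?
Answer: $\sqrt{44613 + 609 i} \approx 211.22 + 1.442 i$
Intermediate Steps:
$\sqrt{44613 + X{\left(9 \left(-1\right) \right)}} = \sqrt{44613 + 203 \sqrt{9 \left(-1\right)}} = \sqrt{44613 + 203 \sqrt{-9}} = \sqrt{44613 + 203 \cdot 3 i} = \sqrt{44613 + 609 i}$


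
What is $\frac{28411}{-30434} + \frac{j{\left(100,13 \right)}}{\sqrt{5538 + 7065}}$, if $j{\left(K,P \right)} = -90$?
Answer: $- \frac{28411}{30434} - \frac{30 \sqrt{12603}}{4201} \approx -1.7352$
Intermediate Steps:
$\frac{28411}{-30434} + \frac{j{\left(100,13 \right)}}{\sqrt{5538 + 7065}} = \frac{28411}{-30434} - \frac{90}{\sqrt{5538 + 7065}} = 28411 \left(- \frac{1}{30434}\right) - \frac{90}{\sqrt{12603}} = - \frac{28411}{30434} - 90 \frac{\sqrt{12603}}{12603} = - \frac{28411}{30434} - \frac{30 \sqrt{12603}}{4201}$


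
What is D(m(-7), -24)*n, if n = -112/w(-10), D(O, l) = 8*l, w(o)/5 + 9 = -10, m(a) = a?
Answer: -21504/95 ≈ -226.36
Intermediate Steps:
w(o) = -95 (w(o) = -45 + 5*(-10) = -45 - 50 = -95)
n = 112/95 (n = -112/(-95) = -112*(-1/95) = 112/95 ≈ 1.1789)
D(m(-7), -24)*n = (8*(-24))*(112/95) = -192*112/95 = -21504/95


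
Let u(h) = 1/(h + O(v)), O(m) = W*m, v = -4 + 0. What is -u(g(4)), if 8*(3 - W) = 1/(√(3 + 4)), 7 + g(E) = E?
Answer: 420/6299 + 2*√7/6299 ≈ 0.067517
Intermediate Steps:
g(E) = -7 + E
v = -4
W = 3 - √7/56 (W = 3 - 1/(8*√(3 + 4)) = 3 - √7/7/8 = 3 - √7/56 ≈ 2.9528)
O(m) = m*(3 - √7/56) (O(m) = (3 - √7/56)*m = m*(3 - √7/56))
u(h) = 1/(-12 + h + √7/14) (u(h) = 1/(h + (1/56)*(-4)*(168 - √7)) = 1/(h + (-12 + √7/14)) = 1/(-12 + h + √7/14))
-u(g(4)) = -14/(-168 + √7 + 14*(-7 + 4)) = -14/(-168 + √7 + 14*(-3)) = -14/(-168 + √7 - 42) = -14/(-210 + √7)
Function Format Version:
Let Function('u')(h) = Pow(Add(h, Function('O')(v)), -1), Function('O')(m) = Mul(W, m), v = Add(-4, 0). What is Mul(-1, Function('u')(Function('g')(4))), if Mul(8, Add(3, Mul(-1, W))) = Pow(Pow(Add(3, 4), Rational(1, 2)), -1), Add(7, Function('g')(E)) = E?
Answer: Add(Rational(420, 6299), Mul(Rational(2, 6299), Pow(7, Rational(1, 2)))) ≈ 0.067517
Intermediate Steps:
Function('g')(E) = Add(-7, E)
v = -4
W = Add(3, Mul(Rational(-1, 56), Pow(7, Rational(1, 2)))) (W = Add(3, Mul(Rational(-1, 8), Pow(Pow(Add(3, 4), Rational(1, 2)), -1))) = Add(3, Mul(Rational(-1, 8), Pow(Pow(7, Rational(1, 2)), -1))) = Add(3, Mul(Rational(-1, 8), Mul(Rational(1, 7), Pow(7, Rational(1, 2))))) = Add(3, Mul(Rational(-1, 56), Pow(7, Rational(1, 2)))) ≈ 2.9528)
Function('O')(m) = Mul(m, Add(3, Mul(Rational(-1, 56), Pow(7, Rational(1, 2))))) (Function('O')(m) = Mul(Add(3, Mul(Rational(-1, 56), Pow(7, Rational(1, 2)))), m) = Mul(m, Add(3, Mul(Rational(-1, 56), Pow(7, Rational(1, 2))))))
Function('u')(h) = Pow(Add(-12, h, Mul(Rational(1, 14), Pow(7, Rational(1, 2)))), -1) (Function('u')(h) = Pow(Add(h, Mul(Rational(1, 56), -4, Add(168, Mul(-1, Pow(7, Rational(1, 2)))))), -1) = Pow(Add(h, Add(-12, Mul(Rational(1, 14), Pow(7, Rational(1, 2))))), -1) = Pow(Add(-12, h, Mul(Rational(1, 14), Pow(7, Rational(1, 2)))), -1))
Mul(-1, Function('u')(Function('g')(4))) = Mul(-1, Mul(14, Pow(Add(-168, Pow(7, Rational(1, 2)), Mul(14, Add(-7, 4))), -1))) = Mul(-1, Mul(14, Pow(Add(-168, Pow(7, Rational(1, 2)), Mul(14, -3)), -1))) = Mul(-1, Mul(14, Pow(Add(-168, Pow(7, Rational(1, 2)), -42), -1))) = Mul(-1, Mul(14, Pow(Add(-210, Pow(7, Rational(1, 2))), -1))) = Mul(-14, Pow(Add(-210, Pow(7, Rational(1, 2))), -1))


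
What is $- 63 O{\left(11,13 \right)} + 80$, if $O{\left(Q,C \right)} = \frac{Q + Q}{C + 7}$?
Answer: $\frac{107}{10} \approx 10.7$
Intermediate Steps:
$O{\left(Q,C \right)} = \frac{2 Q}{7 + C}$
$- 63 O{\left(11,13 \right)} + 80 = - 63 \cdot 2 \cdot 11 \frac{1}{7 + 13} + 80 = - 63 \cdot 2 \cdot 11 \cdot \frac{1}{20} + 80 = \left(-63\right) \frac{11}{10} + 80 = - \frac{693}{10} + 80 = \frac{107}{10}$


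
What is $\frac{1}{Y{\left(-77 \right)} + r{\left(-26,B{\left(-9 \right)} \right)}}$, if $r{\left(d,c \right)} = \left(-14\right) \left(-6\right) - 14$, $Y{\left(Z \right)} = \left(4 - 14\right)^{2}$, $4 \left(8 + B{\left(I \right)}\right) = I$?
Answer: $\frac{1}{170} \approx 0.0058824$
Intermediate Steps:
$B{\left(I \right)} = -8 + \frac{I}{4}$
$Y{\left(Z \right)} = 100$ ($Y{\left(Z \right)} = \left(-10\right)^{2} = 100$)
$r{\left(d,c \right)} = 70$ ($r{\left(d,c \right)} = 84 - 14 = 70$)
$\frac{1}{Y{\left(-77 \right)} + r{\left(-26,B{\left(-9 \right)} \right)}} = \frac{1}{100 + 70} = \frac{1}{170}$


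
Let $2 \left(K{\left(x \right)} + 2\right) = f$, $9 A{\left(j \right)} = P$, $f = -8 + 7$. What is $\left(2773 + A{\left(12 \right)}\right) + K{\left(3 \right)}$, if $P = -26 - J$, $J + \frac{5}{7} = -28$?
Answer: $\frac{349121}{126} \approx 2770.8$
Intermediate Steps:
$J = - \frac{201}{7}$ ($J = - \frac{5}{7} - 28 = - \frac{201}{7} \approx -28.714$)
$P = \frac{19}{7}$ ($P = -26 - - \frac{201}{7} = -26 + \frac{201}{7} = \frac{19}{7} \approx 2.7143$)
$f = -1$
$A{\left(j \right)} = \frac{19}{63}$ ($A{\left(j \right)} = \frac{1}{9} \cdot \frac{19}{7} = \frac{19}{63}$)
$K{\left(x \right)} = - \frac{5}{2}$ ($K{\left(x \right)} = -2 + \frac{1}{2} \left(-1\right) = -2 - \frac{1}{2} = - \frac{5}{2}$)
$\left(2773 + A{\left(12 \right)}\right) + K{\left(3 \right)} = \left(2773 + \frac{19}{63}\right) - \frac{5}{2} = \frac{174718}{63} - \frac{5}{2} = \frac{349121}{126}$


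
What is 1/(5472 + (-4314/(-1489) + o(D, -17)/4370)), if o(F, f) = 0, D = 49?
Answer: 1489/8152122 ≈ 0.00018265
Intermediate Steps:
1/(5472 + (-4314/(-1489) + o(D, -17)/4370)) = 1/(5472 + (-4314/(-1489) + 0/4370)) = 1/(5472 + (-4314*(-1/1489) + 0*(1/4370))) = 1/(5472 + (4314/1489 + 0)) = 1/(5472 + 4314/1489) = 1/(8152122/1489) = 1489/8152122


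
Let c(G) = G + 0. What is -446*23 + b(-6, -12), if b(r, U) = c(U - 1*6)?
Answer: -10276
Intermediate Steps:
c(G) = G
b(r, U) = -6 + U (b(r, U) = U - 1*6 = U - 6 = -6 + U)
-446*23 + b(-6, -12) = -446*23 + (-6 - 12) = -10258 - 18 = -10276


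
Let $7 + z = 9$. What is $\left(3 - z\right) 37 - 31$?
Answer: $6$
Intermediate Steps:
$z = 2$ ($z = -7 + 9 = 2$)
$\left(3 - z\right) 37 - 31 = \left(3 - 2\right) 37 - 31 = 1 \cdot 37 - 31 = 37 - 31 = 6$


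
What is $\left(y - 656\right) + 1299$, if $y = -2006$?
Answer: $-1363$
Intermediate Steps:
$\left(y - 656\right) + 1299 = \left(-2006 - 656\right) + 1299 = -2662 + 1299 = -1363$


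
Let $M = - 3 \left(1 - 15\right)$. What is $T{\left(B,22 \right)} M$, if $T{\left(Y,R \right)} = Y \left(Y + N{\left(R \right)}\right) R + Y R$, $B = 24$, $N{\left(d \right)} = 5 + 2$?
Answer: $709632$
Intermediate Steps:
$N{\left(d \right)} = 7$
$M = 42$ ($M = - 3 \left(1 - 15\right) = \left(-3\right) \left(-14\right) = 42$)
$T{\left(Y,R \right)} = R Y + R Y \left(7 + Y\right)$ ($T{\left(Y,R \right)} = Y \left(Y + 7\right) R + Y R = Y \left(7 + Y\right) R + R Y = R Y \left(7 + Y\right) + R Y = R Y + R Y \left(7 + Y\right)$)
$T{\left(B,22 \right)} M = 22 \cdot 24 \left(8 + 24\right) 42 = 22 \cdot 24 \cdot 32 \cdot 42 = 16896 \cdot 42 = 709632$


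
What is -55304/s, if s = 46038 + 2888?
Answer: -27652/24463 ≈ -1.1304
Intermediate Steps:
s = 48926
-55304/s = -55304/48926 = -55304*1/48926 = -27652/24463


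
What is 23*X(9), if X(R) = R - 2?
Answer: 161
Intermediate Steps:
X(R) = -2 + R
23*X(9) = 23*(-2 + 9) = 23*7 = 161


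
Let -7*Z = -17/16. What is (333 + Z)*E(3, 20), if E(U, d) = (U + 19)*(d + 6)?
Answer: 5335759/28 ≈ 1.9056e+5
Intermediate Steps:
E(U, d) = (6 + d)*(19 + U) (E(U, d) = (19 + U)*(6 + d) = (6 + d)*(19 + U))
Z = 17/112 (Z = -(-17)/(7*16) = -(-17)/112 = -1/7*(-17/16) = 17/112 ≈ 0.15179)
(333 + Z)*E(3, 20) = (333 + 17/112)*(114 + 6*3 + 19*20 + 3*20) = 37313*(114 + 18 + 380 + 60)/112 = (37313/112)*572 = 5335759/28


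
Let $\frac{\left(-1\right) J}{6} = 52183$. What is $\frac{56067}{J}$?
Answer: $- \frac{18689}{104366} \approx -0.17907$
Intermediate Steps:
$J = -313098$ ($J = \left(-6\right) 52183 = -313098$)
$\frac{56067}{J} = \frac{56067}{-313098} = 56067 \left(- \frac{1}{313098}\right) = - \frac{18689}{104366}$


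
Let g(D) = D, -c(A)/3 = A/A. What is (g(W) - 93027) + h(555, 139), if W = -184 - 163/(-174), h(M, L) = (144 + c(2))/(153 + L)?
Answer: -2367896179/25404 ≈ -93210.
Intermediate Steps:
c(A) = -3 (c(A) = -3*A/A = -3*1 = -3)
h(M, L) = 141/(153 + L) (h(M, L) = (144 - 3)/(153 + L) = 141/(153 + L))
W = -31853/174 (W = -184 - 163*(-1)/174 = -184 - 1*(-163/174) = -184 + 163/174 = -31853/174 ≈ -183.06)
(g(W) - 93027) + h(555, 139) = (-31853/174 - 93027) + 141/(153 + 139) = -16218551/174 + 141/292 = -2367896179/25404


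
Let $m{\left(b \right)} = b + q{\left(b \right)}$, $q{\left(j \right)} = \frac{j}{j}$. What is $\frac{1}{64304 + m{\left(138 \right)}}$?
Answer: $\frac{1}{64443} \approx 1.5518 \cdot 10^{-5}$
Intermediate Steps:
$q{\left(j \right)} = 1$
$m{\left(b \right)} = 1 + b$ ($m{\left(b \right)} = b + 1 = 1 + b$)
$\frac{1}{64304 + m{\left(138 \right)}} = \frac{1}{64304 + \left(1 + 138\right)} = \frac{1}{64304 + 139} = \frac{1}{64443}$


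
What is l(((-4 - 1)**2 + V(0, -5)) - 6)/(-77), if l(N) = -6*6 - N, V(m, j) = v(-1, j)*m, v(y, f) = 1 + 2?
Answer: 5/7 ≈ 0.71429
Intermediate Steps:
v(y, f) = 3
V(m, j) = 3*m
l(N) = -36 - N
l(((-4 - 1)**2 + V(0, -5)) - 6)/(-77) = (-36 - (((-4 - 1)**2 + 3*0) - 6))/(-77) = (-36 - (((-5)**2 + 0) - 6))*(-1/77) = (-36 - ((25 + 0) - 6))*(-1/77) = (-36 - (25 - 6))*(-1/77) = (-36 - 1*19)*(-1/77) = (-36 - 19)*(-1/77) = -55*(-1/77) = 5/7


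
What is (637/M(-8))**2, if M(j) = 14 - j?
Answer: 405769/484 ≈ 838.37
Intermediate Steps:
(637/M(-8))**2 = (637/(14 - 1*(-8)))**2 = (637/(14 + 8))**2 = (637/22)**2 = 405769/484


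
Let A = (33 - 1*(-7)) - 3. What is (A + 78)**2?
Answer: 13225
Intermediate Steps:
A = 37 (A = (33 + 7) - 3 = 40 - 3 = 37)
(A + 78)**2 = (37 + 78)**2 = 115**2 = 13225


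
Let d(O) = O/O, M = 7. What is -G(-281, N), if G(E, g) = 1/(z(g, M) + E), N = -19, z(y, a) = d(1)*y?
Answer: 1/300 ≈ 0.0033333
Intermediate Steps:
d(O) = 1
z(y, a) = y (z(y, a) = 1*y = y)
G(E, g) = 1/(E + g) (G(E, g) = 1/(g + E) = 1/(E + g))
-G(-281, N) = -1/(-281 - 19) = -1/(-300) = -1*(-1/300) = 1/300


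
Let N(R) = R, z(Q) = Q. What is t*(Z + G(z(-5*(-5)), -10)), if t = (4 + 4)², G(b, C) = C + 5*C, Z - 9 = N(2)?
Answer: -3136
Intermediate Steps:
Z = 11 (Z = 9 + 2 = 11)
G(b, C) = 6*C
t = 64 (t = 8² = 64)
t*(Z + G(z(-5*(-5)), -10)) = 64*(11 + 6*(-10)) = 64*(11 - 60) = 64*(-49) = -3136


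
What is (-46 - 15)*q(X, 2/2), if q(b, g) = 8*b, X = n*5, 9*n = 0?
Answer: 0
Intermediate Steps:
n = 0 (n = (1/9)*0 = 0)
X = 0 (X = 0*5 = 0)
(-46 - 15)*q(X, 2/2) = (-46 - 15)*(8*0) = -61*0 = 0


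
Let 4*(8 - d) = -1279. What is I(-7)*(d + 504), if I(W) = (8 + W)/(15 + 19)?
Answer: 3327/136 ≈ 24.463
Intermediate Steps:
d = 1311/4 (d = 8 - 1/4*(-1279) = 8 + 1279/4 = 1311/4 ≈ 327.75)
I(W) = 4/17 + W/34 (I(W) = (8 + W)/34 = (8 + W)*(1/34) = 4/17 + W/34)
I(-7)*(d + 504) = (4/17 + (1/34)*(-7))*(1311/4 + 504) = (4/17 - 7/34)*(3327/4) = (1/34)*(3327/4) = 3327/136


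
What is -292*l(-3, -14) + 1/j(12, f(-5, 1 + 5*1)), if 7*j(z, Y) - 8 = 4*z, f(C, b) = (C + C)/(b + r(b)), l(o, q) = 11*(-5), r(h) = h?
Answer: 128481/8 ≈ 16060.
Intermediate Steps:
l(o, q) = -55
f(C, b) = C/b (f(C, b) = (C + C)/(b + b) = (2*C)/((2*b)) = (2*C)*(1/(2*b)) = C/b)
j(z, Y) = 8/7 + 4*z/7 (j(z, Y) = 8/7 + (4*z)/7 = 8/7 + 4*z/7)
-292*l(-3, -14) + 1/j(12, f(-5, 1 + 5*1)) = -292*(-55) + 1/(8/7 + (4/7)*12) = 16060 + 1/(8/7 + 48/7) = 16060 + 1/8 = 16060 + ⅛ = 128481/8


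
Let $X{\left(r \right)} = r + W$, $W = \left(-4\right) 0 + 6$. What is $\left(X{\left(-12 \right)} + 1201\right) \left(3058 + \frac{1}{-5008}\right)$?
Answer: $\frac{18300783285}{5008} \approx 3.6543 \cdot 10^{6}$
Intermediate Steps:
$W = 6$ ($W = 0 + 6 = 6$)
$X{\left(r \right)} = 6 + r$ ($X{\left(r \right)} = r + 6 = 6 + r$)
$\left(X{\left(-12 \right)} + 1201\right) \left(3058 + \frac{1}{-5008}\right) = \left(\left(6 - 12\right) + 1201\right) \left(3058 + \frac{1}{-5008}\right) = \left(-6 + 1201\right) \left(3058 - \frac{1}{5008}\right) = 1195 \cdot \frac{15314463}{5008} = \frac{18300783285}{5008}$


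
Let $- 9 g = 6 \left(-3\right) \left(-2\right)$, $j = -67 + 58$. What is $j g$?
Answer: $36$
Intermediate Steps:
$j = -9$
$g = -4$ ($g = - \frac{6 \left(-3\right) \left(-2\right)}{9} = - \frac{\left(-18\right) \left(-2\right)}{9} = \left(- \frac{1}{9}\right) 36 = -4$)
$j g = \left(-9\right) \left(-4\right) = 36$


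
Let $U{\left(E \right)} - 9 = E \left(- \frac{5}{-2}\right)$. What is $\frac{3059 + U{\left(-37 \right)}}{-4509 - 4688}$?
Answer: $- \frac{11}{34} \approx -0.32353$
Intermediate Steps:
$U{\left(E \right)} = 9 + \frac{5 E}{2}$ ($U{\left(E \right)} = 9 + E \left(- \frac{5}{-2}\right) = 9 + E \left(\left(-5\right) \left(- \frac{1}{2}\right)\right) = 9 + E \frac{5}{2} = 9 + \frac{5 E}{2}$)
$\frac{3059 + U{\left(-37 \right)}}{-4509 - 4688} = \frac{3059 + \left(9 + \frac{5}{2} \left(-37\right)\right)}{-4509 - 4688} = \frac{3059 + \left(9 - \frac{185}{2}\right)}{-9197} = \left(3059 - \frac{167}{2}\right) \left(- \frac{1}{9197}\right) = \frac{5951}{2} \left(- \frac{1}{9197}\right) = - \frac{11}{34}$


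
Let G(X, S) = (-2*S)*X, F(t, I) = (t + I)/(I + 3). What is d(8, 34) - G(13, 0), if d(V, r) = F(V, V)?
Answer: 16/11 ≈ 1.4545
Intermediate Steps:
F(t, I) = (I + t)/(3 + I)
d(V, r) = 2*V/(3 + V) (d(V, r) = (V + V)/(3 + V) = (2*V)/(3 + V) = 2*V/(3 + V))
G(X, S) = -2*S*X
d(8, 34) - G(13, 0) = 2*8/(3 + 8) - (-2)*0*13 = 2*8/11 - 1*0 = 2*8*(1/11) + 0 = 16/11 + 0 = 16/11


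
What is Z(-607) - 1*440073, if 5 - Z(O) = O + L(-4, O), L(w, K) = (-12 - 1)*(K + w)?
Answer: -447404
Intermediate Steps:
L(w, K) = -13*K - 13*w (L(w, K) = -13*(K + w) = -13*K - 13*w)
Z(O) = -47 + 12*O (Z(O) = 5 - (O + (-13*O - 13*(-4))) = 5 - (O + (-13*O + 52)) = 5 - (O + (52 - 13*O)) = 5 - (52 - 12*O) = 5 + (-52 + 12*O) = -47 + 12*O)
Z(-607) - 1*440073 = (-47 + 12*(-607)) - 1*440073 = (-47 - 7284) - 440073 = -7331 - 440073 = -447404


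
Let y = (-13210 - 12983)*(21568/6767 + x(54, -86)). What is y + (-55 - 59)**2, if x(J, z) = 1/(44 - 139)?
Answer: -45136487709/642865 ≈ -70212.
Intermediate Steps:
x(J, z) = -1/95 (x(J, z) = 1/(-95) = -1/95)
y = -53491161249/642865 (y = (-13210 - 12983)*(21568/6767 - 1/95) = -26193*(21568*(1/6767) - 1/95) = -26193*(21568/6767 - 1/95) = -26193*2042193/642865 = -53491161249/642865 ≈ -83208.)
y + (-55 - 59)**2 = -53491161249/642865 + (-55 - 59)**2 = -53491161249/642865 + (-114)**2 = -53491161249/642865 + 12996 = -45136487709/642865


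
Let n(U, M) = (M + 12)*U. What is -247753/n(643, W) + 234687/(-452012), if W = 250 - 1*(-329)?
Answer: -201171439967/171770436156 ≈ -1.1712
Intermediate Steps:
W = 579 (W = 250 + 329 = 579)
n(U, M) = U*(12 + M) (n(U, M) = (12 + M)*U = U*(12 + M))
-247753/n(643, W) + 234687/(-452012) = -247753*1/(643*(12 + 579)) + 234687/(-452012) = -247753/(643*591) + 234687*(-1/452012) = -247753/380013 - 234687/452012 = -201171439967/171770436156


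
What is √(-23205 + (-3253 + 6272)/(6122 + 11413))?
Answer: 4*I*√445933303935/17535 ≈ 152.33*I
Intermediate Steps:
√(-23205 + (-3253 + 6272)/(6122 + 11413)) = √(-23205 + 3019/17535) = √(-406896656/17535) = 4*I*√445933303935/17535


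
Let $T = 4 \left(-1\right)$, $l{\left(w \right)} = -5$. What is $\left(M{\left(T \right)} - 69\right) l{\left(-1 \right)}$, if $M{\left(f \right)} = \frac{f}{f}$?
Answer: $340$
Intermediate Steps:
$T = -4$
$M{\left(f \right)} = 1$
$\left(M{\left(T \right)} - 69\right) l{\left(-1 \right)} = \left(1 - 69\right) \left(-5\right) = \left(-68\right) \left(-5\right) = 340$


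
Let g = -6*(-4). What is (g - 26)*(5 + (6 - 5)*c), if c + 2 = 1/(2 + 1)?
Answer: -20/3 ≈ -6.6667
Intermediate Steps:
g = 24
c = -5/3 (c = -2 + 1/(2 + 1) = -2 + 1/3 = -5/3 ≈ -1.6667)
(g - 26)*(5 + (6 - 5)*c) = (24 - 26)*(5 + (6 - 5)*(-5/3)) = -2*(5 + 1*(-5/3)) = -2*(5 - 5/3) = -2*10/3 = -20/3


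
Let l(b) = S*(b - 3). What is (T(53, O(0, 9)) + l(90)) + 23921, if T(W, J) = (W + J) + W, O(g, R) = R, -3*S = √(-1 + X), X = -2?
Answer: 24036 - 29*I*√3 ≈ 24036.0 - 50.229*I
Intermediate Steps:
S = -I*√3/3 (S = -√(-1 - 2)/3 = -I*√3/3 ≈ -0.57735*I)
l(b) = -I*√3*(-3 + b)/3 (l(b) = (-I*√3/3)*(b - 3) = (-I*√3/3)*(-3 + b) = -I*√3*(-3 + b)/3)
T(W, J) = J + 2*W (T(W, J) = (J + W) + W = J + 2*W)
(T(53, O(0, 9)) + l(90)) + 23921 = ((9 + 2*53) + I*√3*(3 - 1*90)/3) + 23921 = ((9 + 106) + I*√3*(3 - 90)/3) + 23921 = (115 + (⅓)*I*√3*(-87)) + 23921 = (115 - 29*I*√3) + 23921 = 24036 - 29*I*√3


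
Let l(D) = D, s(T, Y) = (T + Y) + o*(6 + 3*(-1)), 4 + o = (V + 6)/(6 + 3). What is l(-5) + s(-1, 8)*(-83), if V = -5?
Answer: 1147/3 ≈ 382.33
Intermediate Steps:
o = -35/9 (o = -4 + (-5 + 6)/(6 + 3) = -4 + 1/9 = -4 + 1*(⅑) = -4 + ⅑ = -35/9 ≈ -3.8889)
s(T, Y) = -35/3 + T + Y (s(T, Y) = (T + Y) - 35*(6 + 3*(-1))/9 = (T + Y) - 35*(6 - 3)/9 = (T + Y) - 35/9*3 = (T + Y) - 35/3 = -35/3 + T + Y)
l(-5) + s(-1, 8)*(-83) = -5 + (-35/3 - 1 + 8)*(-83) = -5 - 14/3*(-83) = -5 + 1162/3 = 1147/3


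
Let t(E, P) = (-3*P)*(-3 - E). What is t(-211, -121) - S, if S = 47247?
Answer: 28257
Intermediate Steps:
t(E, P) = -3*P*(-3 - E)
t(-211, -121) - S = 3*(-121)*(3 - 211) - 1*47247 = 3*(-121)*(-208) - 47247 = 75504 - 47247 = 28257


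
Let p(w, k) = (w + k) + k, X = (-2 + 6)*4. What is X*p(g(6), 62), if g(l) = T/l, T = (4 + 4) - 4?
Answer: 5984/3 ≈ 1994.7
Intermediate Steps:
X = 16 (X = 4*4 = 16)
T = 4 (T = 8 - 4 = 4)
g(l) = 4/l
p(w, k) = w + 2*k (p(w, k) = (k + w) + k = w + 2*k)
X*p(g(6), 62) = 16*(4/6 + 2*62) = 16*(4*(⅙) + 124) = 16*(⅔ + 124) = 16*(374/3) = 5984/3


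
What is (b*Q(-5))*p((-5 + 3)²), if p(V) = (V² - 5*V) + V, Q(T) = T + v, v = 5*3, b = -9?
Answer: 0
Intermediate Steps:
v = 15
Q(T) = 15 + T (Q(T) = T + 15 = 15 + T)
p(V) = V² - 4*V
(b*Q(-5))*p((-5 + 3)²) = (-9*(15 - 5))*((-5 + 3)²*(-4 + (-5 + 3)²)) = (-9*10)*((-2)²*(-4 + (-2)²)) = -360*(-4 + 4) = -360*0 = -90*0 = 0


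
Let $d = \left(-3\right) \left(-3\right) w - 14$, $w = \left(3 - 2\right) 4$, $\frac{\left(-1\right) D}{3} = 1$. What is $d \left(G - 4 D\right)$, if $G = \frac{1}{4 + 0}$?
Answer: $\frac{539}{2} \approx 269.5$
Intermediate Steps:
$D = -3$ ($D = \left(-3\right) 1 = -3$)
$G = \frac{1}{4} \approx 0.25$
$w = 4$ ($w = 1 \cdot 4 = 4$)
$d = 22$ ($d = \left(-3\right) \left(-3\right) 4 - 14 = 9 \cdot 4 - 14 = 36 - 14 = 22$)
$d \left(G - 4 D\right) = 22 \left(\frac{1}{4} - -12\right) = 22 \left(\frac{1}{4} + 12\right) = 22 \cdot \frac{49}{4} = \frac{539}{2}$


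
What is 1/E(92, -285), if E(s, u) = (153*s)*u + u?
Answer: -1/4011945 ≈ -2.4926e-7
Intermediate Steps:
E(s, u) = u + 153*s*u (E(s, u) = 153*s*u + u = u + 153*s*u)
1/E(92, -285) = 1/(-285*(1 + 153*92)) = 1/(-285*(1 + 14076)) = 1/(-285*14077) = 1/(-4011945) = -1/4011945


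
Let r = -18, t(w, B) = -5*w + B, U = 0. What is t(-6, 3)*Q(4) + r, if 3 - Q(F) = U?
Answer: 81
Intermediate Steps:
t(w, B) = B - 5*w
Q(F) = 3 (Q(F) = 3 - 1*0 = 3 + 0 = 3)
t(-6, 3)*Q(4) + r = (3 - 5*(-6))*3 - 18 = (3 + 30)*3 - 18 = 33*3 - 18 = 99 - 18 = 81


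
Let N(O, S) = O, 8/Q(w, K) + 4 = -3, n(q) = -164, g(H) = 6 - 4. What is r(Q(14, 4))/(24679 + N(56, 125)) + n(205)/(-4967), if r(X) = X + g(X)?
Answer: 9475194/286670405 ≈ 0.033053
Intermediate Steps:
g(H) = 2
Q(w, K) = -8/7 (Q(w, K) = 8/(-4 - 3) = 8/(-7) = 8*(-1/7) = -8/7)
r(X) = 2 + X (r(X) = X + 2 = 2 + X)
r(Q(14, 4))/(24679 + N(56, 125)) + n(205)/(-4967) = (2 - 8/7)/(24679 + 56) - 164/(-4967) = (6/7)/24735 - 164*(-1/4967) = (6/7)*(1/24735) + 164/4967 = 2/57715 + 164/4967 = 9475194/286670405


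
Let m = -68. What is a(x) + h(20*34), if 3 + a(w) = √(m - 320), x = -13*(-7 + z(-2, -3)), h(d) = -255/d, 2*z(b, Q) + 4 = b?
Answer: -27/8 + 2*I*√97 ≈ -3.375 + 19.698*I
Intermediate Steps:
z(b, Q) = -2 + b/2
x = 130 (x = -13*(-7 + (-2 + (½)*(-2))) = -13*(-7 + (-2 - 1)) = -13*(-7 - 3) = -13*(-10) = 130)
a(w) = -3 + 2*I*√97 (a(w) = -3 + √(-68 - 320) = -3 + √(-388) = -3 + 2*I*√97)
a(x) + h(20*34) = (-3 + 2*I*√97) - 255/(20*34) = (-3 + 2*I*√97) - 255/680 = (-3 + 2*I*√97) - 255*1/680 = (-3 + 2*I*√97) - 3/8 = -27/8 + 2*I*√97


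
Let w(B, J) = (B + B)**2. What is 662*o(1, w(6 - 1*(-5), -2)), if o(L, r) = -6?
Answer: -3972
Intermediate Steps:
w(B, J) = 4*B**2 (w(B, J) = (2*B)**2 = 4*B**2)
662*o(1, w(6 - 1*(-5), -2)) = 662*(-6) = -3972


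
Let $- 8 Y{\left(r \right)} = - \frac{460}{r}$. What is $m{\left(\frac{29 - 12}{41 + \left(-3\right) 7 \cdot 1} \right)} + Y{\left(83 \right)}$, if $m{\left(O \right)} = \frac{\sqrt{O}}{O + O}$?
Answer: $\frac{115}{166} + \frac{\sqrt{85}}{17} \approx 1.2351$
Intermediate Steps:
$Y{\left(r \right)} = \frac{115}{2 r}$ ($Y{\left(r \right)} = - \frac{\left(-460\right) \frac{1}{r}}{8} = \frac{115}{2 r}$)
$m{\left(O \right)} = \frac{1}{2 \sqrt{O}}$ ($m{\left(O \right)} = \frac{\sqrt{O}}{2 O} = \frac{1}{2 O} \sqrt{O} = \frac{1}{2 \sqrt{O}}$)
$m{\left(\frac{29 - 12}{41 + \left(-3\right) 7 \cdot 1} \right)} + Y{\left(83 \right)} = \frac{1}{2 \frac{\sqrt{29 - 12}}{\sqrt{41 + \left(-3\right) 7 \cdot 1}}} + \frac{115}{2 \cdot 83} = \frac{1}{2 \frac{\sqrt{17}}{\sqrt{41 - 21}}} + \frac{115}{2} \cdot \frac{1}{83} = \frac{1}{2 \frac{\sqrt{17}}{\sqrt{41 - 21}}} + \frac{115}{166} = \frac{1}{2 \frac{\sqrt{85}}{10}} + \frac{115}{166} = \frac{\frac{2}{17} \sqrt{85}}{2} + \frac{115}{166} = \frac{\sqrt{85}}{17} + \frac{115}{166} = \frac{115}{166} + \frac{\sqrt{85}}{17}$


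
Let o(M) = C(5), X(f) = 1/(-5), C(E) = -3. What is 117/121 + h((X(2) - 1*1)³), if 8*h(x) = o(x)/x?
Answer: 82517/69696 ≈ 1.1840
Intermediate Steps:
X(f) = -⅕ (X(f) = 1*(-⅕) = -⅕)
o(M) = -3
h(x) = -3/(8*x) (h(x) = (-3/x)/8 = -3/(8*x))
117/121 + h((X(2) - 1*1)³) = 117/121 - 3/(8*(-⅕ - 1*1)³) = (1/121)*117 - 3/(8*(-⅕ - 1)³) = 117/121 - 3/(8*((-6/5)³)) = 117/121 - 3/(8*(-216/125)) = 117/121 - 3/8*(-125/216) = 117/121 + 125/576 = 82517/69696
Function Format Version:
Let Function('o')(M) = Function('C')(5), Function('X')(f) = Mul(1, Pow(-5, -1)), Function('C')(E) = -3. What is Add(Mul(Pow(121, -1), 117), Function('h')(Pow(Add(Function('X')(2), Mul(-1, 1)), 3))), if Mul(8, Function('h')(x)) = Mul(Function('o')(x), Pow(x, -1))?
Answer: Rational(82517, 69696) ≈ 1.1840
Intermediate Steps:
Function('X')(f) = Rational(-1, 5) (Function('X')(f) = Mul(1, Rational(-1, 5)) = Rational(-1, 5))
Function('o')(M) = -3
Function('h')(x) = Mul(Rational(-3, 8), Pow(x, -1)) (Function('h')(x) = Mul(Rational(1, 8), Mul(-3, Pow(x, -1))) = Mul(Rational(-3, 8), Pow(x, -1)))
Add(Mul(Pow(121, -1), 117), Function('h')(Pow(Add(Function('X')(2), Mul(-1, 1)), 3))) = Add(Mul(Pow(121, -1), 117), Mul(Rational(-3, 8), Pow(Pow(Add(Rational(-1, 5), Mul(-1, 1)), 3), -1))) = Add(Mul(Rational(1, 121), 117), Mul(Rational(-3, 8), Pow(Pow(Add(Rational(-1, 5), -1), 3), -1))) = Add(Rational(117, 121), Mul(Rational(-3, 8), Pow(Pow(Rational(-6, 5), 3), -1))) = Add(Rational(117, 121), Mul(Rational(-3, 8), Pow(Rational(-216, 125), -1))) = Add(Rational(117, 121), Mul(Rational(-3, 8), Rational(-125, 216))) = Add(Rational(117, 121), Rational(125, 576)) = Rational(82517, 69696)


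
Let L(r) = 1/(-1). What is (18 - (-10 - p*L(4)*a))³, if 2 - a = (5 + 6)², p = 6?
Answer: 408518488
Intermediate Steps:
a = -119 (a = 2 - (5 + 6)² = 2 - 1*11² = 2 - 1*121 = 2 - 121 = -119)
L(r) = -1
(18 - (-10 - p*L(4)*a))³ = (18 - (-10 - 6*(-1)*(-119)))³ = (18 - (-10 - (-6)*(-119)))³ = (18 - (-10 - 1*714))³ = (18 - (-10 - 714))³ = (18 - 1*(-724))³ = (18 + 724)³ = 742³ = 408518488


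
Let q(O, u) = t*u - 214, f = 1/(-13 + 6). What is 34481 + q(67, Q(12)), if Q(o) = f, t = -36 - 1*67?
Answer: 239972/7 ≈ 34282.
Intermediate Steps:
t = -103 (t = -36 - 67 = -103)
f = -⅐ (f = 1/(-7) = -⅐ ≈ -0.14286)
Q(o) = -⅐
q(O, u) = -214 - 103*u (q(O, u) = -103*u - 214 = -214 - 103*u)
34481 + q(67, Q(12)) = 34481 + (-214 - 103*(-⅐)) = 34481 + (-214 + 103/7) = 34481 - 1395/7 = 239972/7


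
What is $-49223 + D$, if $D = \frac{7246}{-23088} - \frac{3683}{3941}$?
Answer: $- \frac{2239452454387}{45494904} \approx -49224.0$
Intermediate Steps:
$D = - \frac{56794795}{45494904}$ ($D = 7246 \left(- \frac{1}{23088}\right) - \frac{3683}{3941} = - \frac{3623}{11544} - \frac{3683}{3941} = - \frac{56794795}{45494904} \approx -1.2484$)
$-49223 + D = -49223 - \frac{56794795}{45494904} = - \frac{2239452454387}{45494904}$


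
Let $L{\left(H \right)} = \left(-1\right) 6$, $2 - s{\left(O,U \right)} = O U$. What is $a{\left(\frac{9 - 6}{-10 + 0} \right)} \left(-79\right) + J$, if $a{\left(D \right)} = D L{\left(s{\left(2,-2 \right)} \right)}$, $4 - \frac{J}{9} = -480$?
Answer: $\frac{21069}{5} \approx 4213.8$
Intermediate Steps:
$s{\left(O,U \right)} = 2 - O U$
$J = 4356$ ($J = 36 - -4320 = 36 + 4320 = 4356$)
$L{\left(H \right)} = -6$
$a{\left(D \right)} = - 6 D$ ($a{\left(D \right)} = D \left(-6\right) = - 6 D$)
$a{\left(\frac{9 - 6}{-10 + 0} \right)} \left(-79\right) + J = - 6 \frac{9 - 6}{-10 + 0} \left(-79\right) + 4356 = - 6 \frac{3}{-10} \left(-79\right) + 4356 = - 6 \cdot 3 \left(- \frac{1}{10}\right) \left(-79\right) + 4356 = \left(-6\right) \left(- \frac{3}{10}\right) \left(-79\right) + 4356 = \frac{9}{5} \left(-79\right) + 4356 = - \frac{711}{5} + 4356 = \frac{21069}{5}$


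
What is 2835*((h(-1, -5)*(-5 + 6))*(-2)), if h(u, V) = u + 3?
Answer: -11340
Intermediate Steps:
h(u, V) = 3 + u
2835*((h(-1, -5)*(-5 + 6))*(-2)) = 2835*(((3 - 1)*(-5 + 6))*(-2)) = 2835*((2*1)*(-2)) = 2835*(2*(-2)) = 2835*(-4) = -11340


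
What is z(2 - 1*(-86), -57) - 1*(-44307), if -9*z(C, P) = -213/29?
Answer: 3854780/87 ≈ 44308.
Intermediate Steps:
z(C, P) = 71/87 (z(C, P) = -(-71)/(3*29) = -⅑*(-213/29) = 71/87)
z(2 - 1*(-86), -57) - 1*(-44307) = 71/87 - 1*(-44307) = 71/87 + 44307 = 3854780/87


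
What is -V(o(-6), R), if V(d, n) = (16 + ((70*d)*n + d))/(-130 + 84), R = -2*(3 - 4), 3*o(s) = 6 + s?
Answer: 8/23 ≈ 0.34783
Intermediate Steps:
o(s) = 2 + s/3 (o(s) = (6 + s)/3 = 2 + s/3)
R = 2 (R = -2*(-1) = 2)
V(d, n) = -8/23 - d/46 - 35*d*n/23 (V(d, n) = (16 + (70*d*n + d))/(-46) = (16 + (d + 70*d*n))*(-1/46) = (16 + d + 70*d*n)*(-1/46) = -8/23 - d/46 - 35*d*n/23)
-V(o(-6), R) = -(-8/23 - (2 + (1/3)*(-6))/46 - 35/23*(2 + (1/3)*(-6))*2) = -(-8/23 - (2 - 2)/46 - 35/23*(2 - 2)*2) = -(-8/23 - 1/46*0 - 35/23*0*2) = -(-8/23 + 0 + 0) = -1*(-8/23) = 8/23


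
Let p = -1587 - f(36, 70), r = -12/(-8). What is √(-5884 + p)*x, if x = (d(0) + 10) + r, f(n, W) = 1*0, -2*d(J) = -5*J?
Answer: 23*I*√7471/2 ≈ 994.0*I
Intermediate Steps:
d(J) = 5*J/2 (d(J) = -(-5)*J/2 = 5*J/2)
f(n, W) = 0
r = 3/2 (r = -12*(-⅛) = 3/2 ≈ 1.5000)
p = -1587 (p = -1587 - 1*0 = -1587 + 0 = -1587)
x = 23/2 (x = ((5/2)*0 + 10) + 3/2 = (0 + 10) + 3/2 = 10 + 3/2 = 23/2 ≈ 11.500)
√(-5884 + p)*x = √(-5884 - 1587)*(23/2) = √(-7471)*(23/2) = (I*√7471)*(23/2) = 23*I*√7471/2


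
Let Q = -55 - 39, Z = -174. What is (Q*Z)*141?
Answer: 2306196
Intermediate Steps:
Q = -94
(Q*Z)*141 = -94*(-174)*141 = 16356*141 = 2306196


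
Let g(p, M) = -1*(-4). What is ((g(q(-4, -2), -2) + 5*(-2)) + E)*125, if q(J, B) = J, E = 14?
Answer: 1000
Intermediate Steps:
g(p, M) = 4
((g(q(-4, -2), -2) + 5*(-2)) + E)*125 = ((4 + 5*(-2)) + 14)*125 = ((4 - 10) + 14)*125 = (-6 + 14)*125 = 8*125 = 1000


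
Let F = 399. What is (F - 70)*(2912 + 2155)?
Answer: 1667043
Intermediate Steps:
(F - 70)*(2912 + 2155) = (399 - 70)*(2912 + 2155) = 329*5067 = 1667043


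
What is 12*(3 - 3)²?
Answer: 0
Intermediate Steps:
12*(3 - 3)² = 12*0² = 12*0 = 0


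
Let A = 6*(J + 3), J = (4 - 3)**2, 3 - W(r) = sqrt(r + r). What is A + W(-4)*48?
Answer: 168 - 96*I*sqrt(2) ≈ 168.0 - 135.76*I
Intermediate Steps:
W(r) = 3 - sqrt(2)*sqrt(r) (W(r) = 3 - sqrt(r + r) = 3 - sqrt(2*r) = 3 - sqrt(2)*sqrt(r))
J = 1 (J = 1**2 = 1)
A = 24 (A = 6*(1 + 3) = 6*4 = 24)
A + W(-4)*48 = 24 + (3 - sqrt(2)*sqrt(-4))*48 = 24 + (3 - sqrt(2)*2*I)*48 = 24 + (3 - 2*I*sqrt(2))*48 = 24 + (144 - 96*I*sqrt(2)) = 168 - 96*I*sqrt(2)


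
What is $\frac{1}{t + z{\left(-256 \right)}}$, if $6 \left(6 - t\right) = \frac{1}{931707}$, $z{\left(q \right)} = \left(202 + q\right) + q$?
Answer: $- \frac{5590242}{1699433569} \approx -0.0032895$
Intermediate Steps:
$z{\left(q \right)} = 202 + 2 q$
$t = \frac{33541451}{5590242}$ ($t = 6 - \frac{1}{6 \cdot 931707} = 6 - \frac{1}{5590242} = \frac{33541451}{5590242} \approx 6.0$)
$\frac{1}{t + z{\left(-256 \right)}} = \frac{1}{\frac{33541451}{5590242} + \left(202 + 2 \left(-256\right)\right)} = \frac{1}{\frac{33541451}{5590242} + \left(202 - 512\right)} = \frac{1}{\frac{33541451}{5590242} - 310} = \frac{1}{- \frac{1699433569}{5590242}} = - \frac{5590242}{1699433569}$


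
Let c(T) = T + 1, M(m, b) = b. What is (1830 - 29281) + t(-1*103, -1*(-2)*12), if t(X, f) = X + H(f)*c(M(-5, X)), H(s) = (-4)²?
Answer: -29186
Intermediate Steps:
H(s) = 16
c(T) = 1 + T
t(X, f) = 16 + 17*X (t(X, f) = X + 16*(1 + X) = X + (16 + 16*X) = 16 + 17*X)
(1830 - 29281) + t(-1*103, -1*(-2)*12) = (1830 - 29281) + (16 + 17*(-1*103)) = -27451 + (16 + 17*(-103)) = -27451 + (16 - 1751) = -27451 - 1735 = -29186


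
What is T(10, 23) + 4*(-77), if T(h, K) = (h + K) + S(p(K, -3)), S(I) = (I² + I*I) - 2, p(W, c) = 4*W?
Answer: 16651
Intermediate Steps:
S(I) = -2 + 2*I² (S(I) = (I² + I²) - 2 = 2*I² - 2 = -2 + 2*I²)
T(h, K) = -2 + K + h + 32*K² (T(h, K) = (h + K) + (-2 + 2*(4*K)²) = (K + h) + (-2 + 2*(16*K²)) = (K + h) + (-2 + 32*K²) = -2 + K + h + 32*K²)
T(10, 23) + 4*(-77) = (-2 + 23 + 10 + 32*23²) + 4*(-77) = (-2 + 23 + 10 + 32*529) - 308 = (-2 + 23 + 10 + 16928) - 308 = 16959 - 308 = 16651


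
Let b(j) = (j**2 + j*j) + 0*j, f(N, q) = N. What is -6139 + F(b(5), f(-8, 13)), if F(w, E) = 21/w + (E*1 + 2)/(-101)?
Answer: -30999529/5050 ≈ -6138.5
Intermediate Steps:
b(j) = 2*j**2 (b(j) = (j**2 + j**2) + 0 = 2*j**2 + 0 = 2*j**2)
F(w, E) = -2/101 + 21/w - E/101 (F(w, E) = 21/w + (E + 2)*(-1/101) = 21/w + (2 + E)*(-1/101) = 21/w + (-2/101 - E/101) = -2/101 + 21/w - E/101)
-6139 + F(b(5), f(-8, 13)) = -6139 + (2121 - 2*5**2*(2 - 8))/(101*((2*5**2))) = -6139 + (2121 - 1*2*25*(-6))/(101*((2*25))) = -6139 + (1/101)*(2121 - 1*50*(-6))/50 = -6139 + (1/101)*(1/50)*(2121 + 300) = -6139 + (1/101)*(1/50)*2421 = -6139 + 2421/5050 = -30999529/5050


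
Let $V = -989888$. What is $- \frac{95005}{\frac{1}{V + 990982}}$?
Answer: $-103935470$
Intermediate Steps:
$- \frac{95005}{\frac{1}{V + 990982}} = - \frac{95005}{\frac{1}{-989888 + 990982}} = - \frac{95005}{\frac{1}{1094}} = - 95005 \frac{1}{\frac{1}{1094}} = \left(-95005\right) 1094 = -103935470$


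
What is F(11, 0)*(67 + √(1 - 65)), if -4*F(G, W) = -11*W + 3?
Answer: -201/4 - 6*I ≈ -50.25 - 6.0*I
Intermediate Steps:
F(G, W) = -¾ + 11*W/4 (F(G, W) = -(-11*W + 3)/4 = -(3 - 11*W)/4 = -¾ + 11*W/4)
F(11, 0)*(67 + √(1 - 65)) = (-¾ + (11/4)*0)*(67 + √(1 - 65)) = (-¾ + 0)*(67 + √(-64)) = -3*(67 + 8*I)/4 = -201/4 - 6*I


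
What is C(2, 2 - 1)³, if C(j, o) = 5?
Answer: 125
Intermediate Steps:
C(2, 2 - 1)³ = 5³ = 125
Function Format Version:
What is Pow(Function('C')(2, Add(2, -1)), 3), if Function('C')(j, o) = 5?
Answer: 125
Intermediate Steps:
Pow(Function('C')(2, Add(2, -1)), 3) = Pow(5, 3) = 125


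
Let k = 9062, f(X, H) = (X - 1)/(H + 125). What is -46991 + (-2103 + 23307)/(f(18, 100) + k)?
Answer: -95808327397/2038967 ≈ -46989.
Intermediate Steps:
f(X, H) = (-1 + X)/(125 + H)
-46991 + (-2103 + 23307)/(f(18, 100) + k) = -46991 + (-2103 + 23307)/((-1 + 18)/(125 + 100) + 9062) = -46991 + 21204/(17/225 + 9062) = -46991 + 21204/(2038967/225) = -46991 + 21204*(225/2038967) = -46991 + 4770900/2038967 = -95808327397/2038967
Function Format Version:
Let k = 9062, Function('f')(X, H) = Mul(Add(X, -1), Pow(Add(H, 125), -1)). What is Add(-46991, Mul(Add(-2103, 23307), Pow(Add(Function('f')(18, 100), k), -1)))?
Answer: Rational(-95808327397, 2038967) ≈ -46989.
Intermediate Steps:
Function('f')(X, H) = Mul(Pow(Add(125, H), -1), Add(-1, X)) (Function('f')(X, H) = Mul(Add(-1, X), Pow(Add(125, H), -1)) = Mul(Pow(Add(125, H), -1), Add(-1, X)))
Add(-46991, Mul(Add(-2103, 23307), Pow(Add(Function('f')(18, 100), k), -1))) = Add(-46991, Mul(Add(-2103, 23307), Pow(Add(Mul(Pow(Add(125, 100), -1), Add(-1, 18)), 9062), -1))) = Add(-46991, Mul(21204, Pow(Add(Mul(Pow(225, -1), 17), 9062), -1))) = Add(-46991, Mul(21204, Pow(Add(Mul(Rational(1, 225), 17), 9062), -1))) = Add(-46991, Mul(21204, Pow(Add(Rational(17, 225), 9062), -1))) = Add(-46991, Mul(21204, Pow(Rational(2038967, 225), -1))) = Add(-46991, Mul(21204, Rational(225, 2038967))) = Add(-46991, Rational(4770900, 2038967)) = Rational(-95808327397, 2038967)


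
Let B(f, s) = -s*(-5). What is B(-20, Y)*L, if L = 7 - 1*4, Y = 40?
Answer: 600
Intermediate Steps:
B(f, s) = 5*s
L = 3 (L = 7 - 4 = 3)
B(-20, Y)*L = (5*40)*3 = 200*3 = 600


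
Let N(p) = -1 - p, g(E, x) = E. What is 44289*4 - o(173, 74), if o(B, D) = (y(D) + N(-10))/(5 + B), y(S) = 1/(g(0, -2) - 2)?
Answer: 63067519/356 ≈ 1.7716e+5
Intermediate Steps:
y(S) = -½ (y(S) = 1/(0 - 2) = 1/(-2) = -½)
o(B, D) = 17/(2*(5 + B)) (o(B, D) = (-½ + (-1 - 1*(-10)))/(5 + B) = (-½ + (-1 + 10))/(5 + B) = (-½ + 9)/(5 + B) = 17/(2*(5 + B)))
44289*4 - o(173, 74) = 44289*4 - 17/(2*(5 + 173)) = 177156 - 17/(2*178) = 177156 - 1*17/356 = 177156 - 17/356 = 63067519/356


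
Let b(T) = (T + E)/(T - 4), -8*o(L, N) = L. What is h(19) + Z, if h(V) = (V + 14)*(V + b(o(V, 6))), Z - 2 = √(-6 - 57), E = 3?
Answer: 10638/17 + 3*I*√7 ≈ 625.76 + 7.9373*I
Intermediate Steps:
Z = 2 + 3*I*√7 (Z = 2 + √(-6 - 57) = 2 + √(-63) = 2 + 3*I*√7 ≈ 2.0 + 7.9373*I)
o(L, N) = -L/8
b(T) = (3 + T)/(-4 + T) (b(T) = (T + 3)/(T - 4) = (3 + T)/(-4 + T))
h(V) = (14 + V)*(V + (3 - V/8)/(-4 - V/8)) (h(V) = (V + 14)*(V + (3 - V/8)/(-4 - V/8)) = (14 + V)*(V + (3 - V/8)/(-4 - V/8)))
h(19) + Z = (-336 + 19³ + 47*19² + 438*19)/(32 + 19) + (2 + 3*I*√7) = (-336 + 6859 + 47*361 + 8322)/51 + (2 + 3*I*√7) = (-336 + 6859 + 16967 + 8322)/51 + (2 + 3*I*√7) = (1/51)*31812 + (2 + 3*I*√7) = 10604/17 + (2 + 3*I*√7) = 10638/17 + 3*I*√7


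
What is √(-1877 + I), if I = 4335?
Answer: √2458 ≈ 49.578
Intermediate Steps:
√(-1877 + I) = √(-1877 + 4335) = √2458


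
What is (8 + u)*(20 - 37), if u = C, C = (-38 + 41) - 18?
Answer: 119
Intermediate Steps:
C = -15 (C = 3 - 18 = -15)
u = -15
(8 + u)*(20 - 37) = (8 - 15)*(20 - 37) = -7*(-17) = 119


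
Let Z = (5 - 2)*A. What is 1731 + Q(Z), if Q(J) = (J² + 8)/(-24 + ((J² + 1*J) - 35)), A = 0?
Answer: 102121/59 ≈ 1730.9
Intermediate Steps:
Z = 0 (Z = (5 - 2)*0 = 3*0 = 0)
Q(J) = (8 + J²)/(-59 + J + J²) (Q(J) = (8 + J²)/(-24 + ((J² + J) - 35)) = (8 + J²)/(-24 + ((J + J²) - 35)) = (8 + J²)/(-24 + (-35 + J + J²)) = (8 + J²)/(-59 + J + J²))
1731 + Q(Z) = 1731 + (8 + 0²)/(-59 + 0 + 0²) = 1731 + (8 + 0)/(-59 + 0 + 0) = 1731 + 8/(-59) = 1731 - 1/59*8 = 1731 - 8/59 = 102121/59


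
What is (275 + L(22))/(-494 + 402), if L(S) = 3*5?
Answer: -145/46 ≈ -3.1522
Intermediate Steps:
L(S) = 15
(275 + L(22))/(-494 + 402) = (275 + 15)/(-494 + 402) = 290/(-92) = 290*(-1/92) = -145/46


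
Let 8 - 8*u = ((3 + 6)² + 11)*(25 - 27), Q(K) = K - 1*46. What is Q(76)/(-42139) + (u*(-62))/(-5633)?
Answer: 62533842/237368987 ≈ 0.26345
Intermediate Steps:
Q(K) = -46 + K (Q(K) = K - 46 = -46 + K)
u = 24 (u = 1 - ((3 + 6)² + 11)*(25 - 27)/8 = 1 - (9² + 11)*(-2)/8 = 1 - (81 + 11)*(-2)/8 = 1 - 23*(-2)/2 = 1 - ⅛*(-184) = 1 + 23 = 24)
Q(76)/(-42139) + (u*(-62))/(-5633) = (-46 + 76)/(-42139) + (24*(-62))/(-5633) = 30*(-1/42139) - 1488*(-1/5633) = -30/42139 + 1488/5633 = 62533842/237368987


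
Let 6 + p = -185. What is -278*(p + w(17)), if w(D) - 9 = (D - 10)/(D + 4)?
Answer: 151510/3 ≈ 50503.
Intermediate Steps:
p = -191 (p = -6 - 185 = -191)
w(D) = 9 + (-10 + D)/(4 + D) (w(D) = 9 + (D - 10)/(D + 4) = 9 + (-10 + D)/(4 + D))
-278*(p + w(17)) = -278*(-191 + 2*(13 + 5*17)/(4 + 17)) = -278*(-191 + 2*(13 + 85)/21) = -278*(-191 + 2*(1/21)*98) = -278*(-191 + 28/3) = -278*(-545/3) = 151510/3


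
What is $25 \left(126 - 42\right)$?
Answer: $2100$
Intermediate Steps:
$25 \left(126 - 42\right) = 25 \cdot 84 = 2100$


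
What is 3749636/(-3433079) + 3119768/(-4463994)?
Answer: -13724381305928/7662622028763 ≈ -1.7911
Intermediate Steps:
3749636/(-3433079) + 3119768/(-4463994) = 3749636*(-1/3433079) + 3119768*(-1/4463994) = -3749636/3433079 - 1559884/2231997 = -13724381305928/7662622028763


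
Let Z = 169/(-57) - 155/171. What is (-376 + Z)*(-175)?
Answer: 11367650/171 ≈ 66478.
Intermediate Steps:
Z = -662/171 (Z = 169*(-1/57) - 155*1/171 = -169/57 - 155/171 = -662/171 ≈ -3.8713)
(-376 + Z)*(-175) = (-376 - 662/171)*(-175) = -64958/171*(-175) = 11367650/171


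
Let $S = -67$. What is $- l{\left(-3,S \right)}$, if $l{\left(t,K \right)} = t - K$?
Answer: $-64$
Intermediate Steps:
$- l{\left(-3,S \right)} = - (-3 - -67) = - (-3 + 67) = \left(-1\right) 64 = -64$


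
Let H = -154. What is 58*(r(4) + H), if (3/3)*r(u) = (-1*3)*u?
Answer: -9628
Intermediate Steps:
r(u) = -3*u (r(u) = (-1*3)*u = -3*u)
58*(r(4) + H) = 58*(-3*4 - 154) = 58*(-12 - 154) = 58*(-166) = -9628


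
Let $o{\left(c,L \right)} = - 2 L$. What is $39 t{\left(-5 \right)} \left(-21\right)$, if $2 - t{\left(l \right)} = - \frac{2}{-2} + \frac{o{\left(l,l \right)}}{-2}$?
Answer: $-4914$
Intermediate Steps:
$t{\left(l \right)} = 1 - l$ ($t{\left(l \right)} = 2 - \left(- \frac{2}{-2} + \frac{\left(-2\right) l}{-2}\right) = 2 - \left(\left(-2\right) \left(- \frac{1}{2}\right) + - 2 l \left(- \frac{1}{2}\right)\right) = 2 - \left(1 + l\right) = 1 - l$)
$39 t{\left(-5 \right)} \left(-21\right) = 39 \left(1 - -5\right) \left(-21\right) = 39 \left(1 + 5\right) \left(-21\right) = 39 \cdot 6 \left(-21\right) = 234 \left(-21\right) = -4914$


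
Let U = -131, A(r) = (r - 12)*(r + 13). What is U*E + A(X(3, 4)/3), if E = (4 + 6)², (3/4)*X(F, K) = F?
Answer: -119276/9 ≈ -13253.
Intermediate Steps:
X(F, K) = 4*F/3
A(r) = (-12 + r)*(13 + r)
E = 100 (E = 10² = 100)
U*E + A(X(3, 4)/3) = -131*100 + (-156 + ((4/3)*3)/3 + (((4/3)*3)/3)²) = -13100 + (-156 + 4*(⅓) + (4*(⅓))²) = -13100 + (-156 + 4/3 + (4/3)²) = -13100 + (-156 + 4/3 + 16/9) = -13100 - 1376/9 = -119276/9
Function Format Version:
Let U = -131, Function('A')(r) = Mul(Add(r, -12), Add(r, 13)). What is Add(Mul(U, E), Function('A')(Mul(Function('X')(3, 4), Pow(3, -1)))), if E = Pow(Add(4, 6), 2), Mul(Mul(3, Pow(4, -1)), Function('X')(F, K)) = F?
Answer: Rational(-119276, 9) ≈ -13253.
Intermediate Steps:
Function('X')(F, K) = Mul(Rational(4, 3), F)
Function('A')(r) = Mul(Add(-12, r), Add(13, r))
E = 100 (E = Pow(10, 2) = 100)
Add(Mul(U, E), Function('A')(Mul(Function('X')(3, 4), Pow(3, -1)))) = Add(Mul(-131, 100), Add(-156, Mul(Mul(Rational(4, 3), 3), Pow(3, -1)), Pow(Mul(Mul(Rational(4, 3), 3), Pow(3, -1)), 2))) = Add(-13100, Add(-156, Mul(4, Rational(1, 3)), Pow(Mul(4, Rational(1, 3)), 2))) = Add(-13100, Add(-156, Rational(4, 3), Pow(Rational(4, 3), 2))) = Add(-13100, Add(-156, Rational(4, 3), Rational(16, 9))) = Add(-13100, Rational(-1376, 9)) = Rational(-119276, 9)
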